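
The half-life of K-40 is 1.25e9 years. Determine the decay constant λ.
λ = ln(2)/t½ = 5.545e-10 year⁻¹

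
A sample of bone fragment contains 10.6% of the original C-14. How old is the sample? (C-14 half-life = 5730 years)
Age = t½ × log₂(1/ratio) = 18550 years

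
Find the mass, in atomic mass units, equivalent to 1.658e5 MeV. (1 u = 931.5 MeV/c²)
m = E/c² = 178 u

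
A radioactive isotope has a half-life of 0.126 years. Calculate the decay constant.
λ = ln(2)/t½ = 5.501 year⁻¹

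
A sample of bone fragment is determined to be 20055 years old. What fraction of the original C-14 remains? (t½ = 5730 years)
N/N₀ = (1/2)^(t/t½) = 0.08839 = 8.84%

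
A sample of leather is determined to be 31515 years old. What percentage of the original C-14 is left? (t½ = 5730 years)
N/N₀ = (1/2)^(t/t½) = 0.0221 = 2.21%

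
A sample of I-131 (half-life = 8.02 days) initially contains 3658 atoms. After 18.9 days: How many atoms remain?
N = N₀(1/2)^(t/t½) = 714.2 atoms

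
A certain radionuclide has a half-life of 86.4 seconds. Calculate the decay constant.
λ = ln(2)/t½ = 0.008023 second⁻¹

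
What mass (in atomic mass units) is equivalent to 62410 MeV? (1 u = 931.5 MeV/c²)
m = E/c² = 67 u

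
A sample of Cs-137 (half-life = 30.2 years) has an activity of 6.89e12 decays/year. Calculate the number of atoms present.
N = A/λ = 3.002e14 atoms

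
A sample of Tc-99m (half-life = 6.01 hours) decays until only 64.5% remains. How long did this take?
t = t½ × log₂(N₀/N) = 3.802 hours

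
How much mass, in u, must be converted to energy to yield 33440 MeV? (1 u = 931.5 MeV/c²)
m = E/c² = 35.9 u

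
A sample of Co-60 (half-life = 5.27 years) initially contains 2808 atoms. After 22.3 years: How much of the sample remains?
N = N₀(1/2)^(t/t½) = 149.5 atoms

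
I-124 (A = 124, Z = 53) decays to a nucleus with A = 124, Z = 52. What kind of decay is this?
ΔA = 0, ΔZ = -1 ⇒ beta-plus decay (β⁺) or electron capture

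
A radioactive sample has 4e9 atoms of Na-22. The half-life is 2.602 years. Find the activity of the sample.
A = λN = 1.066e9 decays/year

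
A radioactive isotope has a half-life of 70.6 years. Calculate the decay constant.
λ = ln(2)/t½ = 0.009818 year⁻¹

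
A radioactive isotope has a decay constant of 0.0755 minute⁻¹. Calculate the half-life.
t½ = ln(2)/λ = 9.181 minutes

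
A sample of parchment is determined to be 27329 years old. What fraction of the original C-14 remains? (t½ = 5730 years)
N/N₀ = (1/2)^(t/t½) = 0.03666 = 3.67%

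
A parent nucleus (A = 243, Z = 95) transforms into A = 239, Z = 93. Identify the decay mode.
ΔA = -4, ΔZ = -2 ⇒ alpha decay (α)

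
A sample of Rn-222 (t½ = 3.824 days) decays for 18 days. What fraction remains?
N/N₀ = (1/2)^(t/t½) = 0.03828 = 3.83%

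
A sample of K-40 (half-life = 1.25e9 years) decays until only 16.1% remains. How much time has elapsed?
t = t½ × log₂(N₀/N) = 3.294e9 years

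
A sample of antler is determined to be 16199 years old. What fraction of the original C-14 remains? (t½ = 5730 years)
N/N₀ = (1/2)^(t/t½) = 0.1409 = 14.1%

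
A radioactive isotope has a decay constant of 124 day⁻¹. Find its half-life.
t½ = ln(2)/λ = 0.00559 days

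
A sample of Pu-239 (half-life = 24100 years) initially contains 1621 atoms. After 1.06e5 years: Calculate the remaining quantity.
N = N₀(1/2)^(t/t½) = 76.87 atoms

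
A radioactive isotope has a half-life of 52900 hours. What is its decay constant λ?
λ = ln(2)/t½ = 1.31e-5 hour⁻¹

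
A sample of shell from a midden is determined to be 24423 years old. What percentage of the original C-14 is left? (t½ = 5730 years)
N/N₀ = (1/2)^(t/t½) = 0.05211 = 5.21%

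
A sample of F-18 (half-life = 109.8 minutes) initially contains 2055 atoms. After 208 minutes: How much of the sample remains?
N = N₀(1/2)^(t/t½) = 552.8 atoms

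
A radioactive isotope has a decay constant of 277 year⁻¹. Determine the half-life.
t½ = ln(2)/λ = 0.002502 years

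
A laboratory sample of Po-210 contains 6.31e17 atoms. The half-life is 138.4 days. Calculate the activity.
A = λN = 3.16e15 decays/day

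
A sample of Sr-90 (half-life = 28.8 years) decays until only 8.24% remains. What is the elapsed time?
t = t½ × log₂(N₀/N) = 103.7 years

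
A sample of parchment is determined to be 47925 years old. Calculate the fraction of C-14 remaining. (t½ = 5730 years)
N/N₀ = (1/2)^(t/t½) = 0.003035 = 0.304%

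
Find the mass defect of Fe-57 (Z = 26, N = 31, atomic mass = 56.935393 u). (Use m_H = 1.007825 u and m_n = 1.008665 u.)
Δm = Z·m_H + N·m_n − M = 0.5367 u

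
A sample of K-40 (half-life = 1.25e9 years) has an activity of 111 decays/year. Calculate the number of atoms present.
N = A/λ = 2.002e11 atoms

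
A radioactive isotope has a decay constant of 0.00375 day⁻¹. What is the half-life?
t½ = ln(2)/λ = 184.8 days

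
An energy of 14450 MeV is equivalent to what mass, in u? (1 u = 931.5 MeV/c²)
m = E/c² = 15.51 u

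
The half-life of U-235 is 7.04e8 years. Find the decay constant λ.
λ = ln(2)/t½ = 9.846e-10 year⁻¹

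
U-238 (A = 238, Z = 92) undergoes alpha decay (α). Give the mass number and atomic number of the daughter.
Daughter: A = 234, Z = 90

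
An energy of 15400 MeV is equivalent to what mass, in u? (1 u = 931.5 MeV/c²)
m = E/c² = 16.53 u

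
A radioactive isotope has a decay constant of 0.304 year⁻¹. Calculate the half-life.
t½ = ln(2)/λ = 2.28 years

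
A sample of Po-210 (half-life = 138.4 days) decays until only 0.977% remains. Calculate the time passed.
t = t½ × log₂(N₀/N) = 924.2 days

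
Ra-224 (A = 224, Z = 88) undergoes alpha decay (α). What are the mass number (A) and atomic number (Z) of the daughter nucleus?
Daughter: A = 220, Z = 86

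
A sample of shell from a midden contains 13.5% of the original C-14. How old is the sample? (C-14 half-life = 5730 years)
Age = t½ × log₂(1/ratio) = 16550 years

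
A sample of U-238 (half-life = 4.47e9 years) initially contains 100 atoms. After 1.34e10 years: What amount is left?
N = N₀(1/2)^(t/t½) = 12.52 atoms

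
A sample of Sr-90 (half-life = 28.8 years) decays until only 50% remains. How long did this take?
t = t½ × log₂(N₀/N) = 28.8 years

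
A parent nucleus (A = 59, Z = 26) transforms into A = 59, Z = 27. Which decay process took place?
ΔA = 0, ΔZ = +1 ⇒ beta-minus decay (β⁻)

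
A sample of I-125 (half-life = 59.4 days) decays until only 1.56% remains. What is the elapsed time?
t = t½ × log₂(N₀/N) = 356.5 days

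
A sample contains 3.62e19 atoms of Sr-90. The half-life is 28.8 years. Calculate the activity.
A = λN = 8.712e17 decays/year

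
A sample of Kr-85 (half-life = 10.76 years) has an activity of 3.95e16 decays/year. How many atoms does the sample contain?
N = A/λ = 6.132e17 atoms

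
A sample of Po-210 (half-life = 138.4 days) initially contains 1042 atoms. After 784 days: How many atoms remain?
N = N₀(1/2)^(t/t½) = 20.54 atoms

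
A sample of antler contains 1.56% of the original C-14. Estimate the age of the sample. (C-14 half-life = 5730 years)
Age = t½ × log₂(1/ratio) = 34390 years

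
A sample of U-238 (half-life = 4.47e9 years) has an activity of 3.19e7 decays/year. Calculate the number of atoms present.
N = A/λ = 2.057e17 atoms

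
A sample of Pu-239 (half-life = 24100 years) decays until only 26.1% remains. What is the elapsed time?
t = t½ × log₂(N₀/N) = 46700 years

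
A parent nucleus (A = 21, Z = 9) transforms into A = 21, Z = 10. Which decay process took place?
ΔA = 0, ΔZ = +1 ⇒ beta-minus decay (β⁻)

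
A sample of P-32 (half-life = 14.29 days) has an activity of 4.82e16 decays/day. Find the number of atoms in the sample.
N = A/λ = 9.937e17 atoms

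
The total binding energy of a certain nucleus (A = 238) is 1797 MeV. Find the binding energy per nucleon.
B.E./A = 1797/238 = 7.55 MeV/nucleon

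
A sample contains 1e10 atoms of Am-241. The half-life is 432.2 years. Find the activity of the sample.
A = λN = 1.604e7 decays/year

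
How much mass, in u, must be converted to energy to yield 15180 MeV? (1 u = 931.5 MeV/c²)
m = E/c² = 16.3 u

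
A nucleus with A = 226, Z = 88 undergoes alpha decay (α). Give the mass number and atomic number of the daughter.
Daughter: A = 222, Z = 86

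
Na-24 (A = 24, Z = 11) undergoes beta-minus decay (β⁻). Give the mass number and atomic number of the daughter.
Daughter: A = 24, Z = 12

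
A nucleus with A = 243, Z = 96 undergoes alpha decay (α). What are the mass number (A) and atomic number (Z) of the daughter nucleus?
Daughter: A = 239, Z = 94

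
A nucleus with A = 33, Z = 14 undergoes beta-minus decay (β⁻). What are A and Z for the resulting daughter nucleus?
Daughter: A = 33, Z = 15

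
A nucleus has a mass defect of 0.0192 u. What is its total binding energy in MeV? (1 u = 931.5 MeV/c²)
B.E. = Δm × 931.5 = 17.88 MeV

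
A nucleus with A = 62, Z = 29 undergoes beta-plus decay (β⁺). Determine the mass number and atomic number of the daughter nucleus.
Daughter: A = 62, Z = 28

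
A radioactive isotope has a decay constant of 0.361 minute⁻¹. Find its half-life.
t½ = ln(2)/λ = 1.92 minutes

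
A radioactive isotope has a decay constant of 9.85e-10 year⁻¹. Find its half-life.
t½ = ln(2)/λ = 7.037e8 years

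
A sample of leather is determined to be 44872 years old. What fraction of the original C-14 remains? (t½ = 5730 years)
N/N₀ = (1/2)^(t/t½) = 0.004392 = 0.439%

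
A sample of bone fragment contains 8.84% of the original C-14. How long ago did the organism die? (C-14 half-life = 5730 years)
Age = t½ × log₂(1/ratio) = 20050 years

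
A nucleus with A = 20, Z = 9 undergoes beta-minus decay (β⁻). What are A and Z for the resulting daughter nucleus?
Daughter: A = 20, Z = 10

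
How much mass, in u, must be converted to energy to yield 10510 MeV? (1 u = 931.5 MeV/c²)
m = E/c² = 11.28 u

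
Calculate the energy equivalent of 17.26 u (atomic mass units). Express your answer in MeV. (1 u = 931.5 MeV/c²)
E = mc² = 16080 MeV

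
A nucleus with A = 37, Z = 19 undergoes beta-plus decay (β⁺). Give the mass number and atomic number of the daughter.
Daughter: A = 37, Z = 18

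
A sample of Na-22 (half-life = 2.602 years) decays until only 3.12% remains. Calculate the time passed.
t = t½ × log₂(N₀/N) = 13.02 years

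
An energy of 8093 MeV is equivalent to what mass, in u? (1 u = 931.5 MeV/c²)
m = E/c² = 8.688 u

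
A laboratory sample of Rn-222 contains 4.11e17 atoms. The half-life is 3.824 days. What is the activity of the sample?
A = λN = 7.45e16 decays/day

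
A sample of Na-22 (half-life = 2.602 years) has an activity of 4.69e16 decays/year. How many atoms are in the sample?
N = A/λ = 1.761e17 atoms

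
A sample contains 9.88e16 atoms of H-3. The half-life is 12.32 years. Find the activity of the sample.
A = λN = 5.559e15 decays/year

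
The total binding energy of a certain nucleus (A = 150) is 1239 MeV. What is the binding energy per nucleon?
B.E./A = 1239/150 = 8.26 MeV/nucleon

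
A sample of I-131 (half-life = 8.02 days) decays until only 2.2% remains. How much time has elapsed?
t = t½ × log₂(N₀/N) = 44.16 days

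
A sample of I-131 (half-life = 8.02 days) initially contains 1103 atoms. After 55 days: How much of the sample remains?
N = N₀(1/2)^(t/t½) = 9.509 atoms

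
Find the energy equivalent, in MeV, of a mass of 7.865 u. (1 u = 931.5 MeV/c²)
E = mc² = 7326 MeV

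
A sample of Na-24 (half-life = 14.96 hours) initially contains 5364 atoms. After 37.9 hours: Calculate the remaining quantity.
N = N₀(1/2)^(t/t½) = 926.5 atoms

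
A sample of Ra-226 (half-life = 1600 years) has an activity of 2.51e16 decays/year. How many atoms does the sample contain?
N = A/λ = 5.794e19 atoms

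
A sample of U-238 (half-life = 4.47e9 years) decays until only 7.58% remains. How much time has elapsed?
t = t½ × log₂(N₀/N) = 1.664e10 years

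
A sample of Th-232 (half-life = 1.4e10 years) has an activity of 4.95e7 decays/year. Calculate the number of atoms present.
N = A/λ = 9.998e17 atoms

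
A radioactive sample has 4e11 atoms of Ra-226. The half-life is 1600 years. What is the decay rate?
A = λN = 1.733e8 decays/year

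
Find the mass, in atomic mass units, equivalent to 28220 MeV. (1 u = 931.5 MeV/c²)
m = E/c² = 30.3 u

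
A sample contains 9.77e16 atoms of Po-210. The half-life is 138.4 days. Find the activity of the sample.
A = λN = 4.893e14 decays/day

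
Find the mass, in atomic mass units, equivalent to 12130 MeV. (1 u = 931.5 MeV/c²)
m = E/c² = 13.02 u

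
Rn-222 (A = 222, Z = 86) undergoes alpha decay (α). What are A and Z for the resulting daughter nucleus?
Daughter: A = 218, Z = 84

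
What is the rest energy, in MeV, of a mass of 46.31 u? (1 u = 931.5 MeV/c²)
E = mc² = 43140 MeV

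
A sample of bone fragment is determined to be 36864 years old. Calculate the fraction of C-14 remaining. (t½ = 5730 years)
N/N₀ = (1/2)^(t/t½) = 0.01157 = 1.16%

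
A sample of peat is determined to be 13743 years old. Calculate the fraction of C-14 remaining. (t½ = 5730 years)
N/N₀ = (1/2)^(t/t½) = 0.1897 = 19%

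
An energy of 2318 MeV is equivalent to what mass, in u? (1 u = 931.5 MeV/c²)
m = E/c² = 2.488 u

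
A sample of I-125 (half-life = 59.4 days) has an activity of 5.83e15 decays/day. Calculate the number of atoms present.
N = A/λ = 4.996e17 atoms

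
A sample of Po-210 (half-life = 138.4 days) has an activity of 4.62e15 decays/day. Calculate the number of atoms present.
N = A/λ = 9.225e17 atoms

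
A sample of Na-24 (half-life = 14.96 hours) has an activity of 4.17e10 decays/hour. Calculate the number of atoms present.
N = A/λ = 9e11 atoms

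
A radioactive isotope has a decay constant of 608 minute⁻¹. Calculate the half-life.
t½ = ln(2)/λ = 0.00114 minutes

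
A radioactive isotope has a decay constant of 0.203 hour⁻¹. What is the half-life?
t½ = ln(2)/λ = 3.415 hours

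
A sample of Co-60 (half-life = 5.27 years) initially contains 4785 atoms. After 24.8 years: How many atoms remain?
N = N₀(1/2)^(t/t½) = 183.3 atoms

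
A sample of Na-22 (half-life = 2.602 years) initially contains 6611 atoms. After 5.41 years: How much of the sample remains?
N = N₀(1/2)^(t/t½) = 1564 atoms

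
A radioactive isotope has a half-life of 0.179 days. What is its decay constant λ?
λ = ln(2)/t½ = 3.872 day⁻¹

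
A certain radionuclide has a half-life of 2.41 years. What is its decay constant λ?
λ = ln(2)/t½ = 0.2876 year⁻¹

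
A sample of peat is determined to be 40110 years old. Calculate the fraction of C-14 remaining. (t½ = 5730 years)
N/N₀ = (1/2)^(t/t½) = 0.007812 = 0.781%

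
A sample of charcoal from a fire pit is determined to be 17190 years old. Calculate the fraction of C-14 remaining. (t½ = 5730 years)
N/N₀ = (1/2)^(t/t½) = 0.125 = 12.5%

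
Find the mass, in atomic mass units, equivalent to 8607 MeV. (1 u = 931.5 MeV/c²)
m = E/c² = 9.24 u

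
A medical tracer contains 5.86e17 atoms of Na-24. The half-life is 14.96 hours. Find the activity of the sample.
A = λN = 2.715e16 decays/hour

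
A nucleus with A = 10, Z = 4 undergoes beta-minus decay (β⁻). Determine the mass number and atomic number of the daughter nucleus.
Daughter: A = 10, Z = 5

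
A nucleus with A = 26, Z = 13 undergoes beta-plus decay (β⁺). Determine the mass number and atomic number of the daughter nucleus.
Daughter: A = 26, Z = 12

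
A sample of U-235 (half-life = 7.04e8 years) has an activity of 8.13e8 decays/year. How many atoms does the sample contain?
N = A/λ = 8.257e17 atoms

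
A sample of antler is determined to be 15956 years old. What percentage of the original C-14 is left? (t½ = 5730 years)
N/N₀ = (1/2)^(t/t½) = 0.1451 = 14.5%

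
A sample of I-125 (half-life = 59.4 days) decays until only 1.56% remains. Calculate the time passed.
t = t½ × log₂(N₀/N) = 356.5 days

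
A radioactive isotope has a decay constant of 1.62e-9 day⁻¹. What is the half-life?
t½ = ln(2)/λ = 4.279e8 days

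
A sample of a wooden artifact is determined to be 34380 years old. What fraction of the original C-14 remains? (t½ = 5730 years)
N/N₀ = (1/2)^(t/t½) = 0.01562 = 1.56%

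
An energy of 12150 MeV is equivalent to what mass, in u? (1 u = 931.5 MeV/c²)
m = E/c² = 13.04 u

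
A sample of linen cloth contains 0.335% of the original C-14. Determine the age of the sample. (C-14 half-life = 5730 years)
Age = t½ × log₂(1/ratio) = 47110 years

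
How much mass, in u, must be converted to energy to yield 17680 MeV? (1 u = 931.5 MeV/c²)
m = E/c² = 18.98 u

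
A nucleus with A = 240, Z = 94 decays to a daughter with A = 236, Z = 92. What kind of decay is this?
ΔA = -4, ΔZ = -2 ⇒ alpha decay (α)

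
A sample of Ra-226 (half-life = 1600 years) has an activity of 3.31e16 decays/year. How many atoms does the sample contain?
N = A/λ = 7.641e19 atoms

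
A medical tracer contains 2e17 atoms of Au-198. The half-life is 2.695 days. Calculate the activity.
A = λN = 5.144e16 decays/day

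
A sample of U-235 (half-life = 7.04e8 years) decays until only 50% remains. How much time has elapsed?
t = t½ × log₂(N₀/N) = 7.04e8 years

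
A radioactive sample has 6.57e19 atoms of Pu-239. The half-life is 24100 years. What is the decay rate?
A = λN = 1.89e15 decays/year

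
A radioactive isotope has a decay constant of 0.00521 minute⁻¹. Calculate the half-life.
t½ = ln(2)/λ = 133 minutes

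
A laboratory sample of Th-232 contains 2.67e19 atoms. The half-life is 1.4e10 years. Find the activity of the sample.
A = λN = 1.322e9 decays/year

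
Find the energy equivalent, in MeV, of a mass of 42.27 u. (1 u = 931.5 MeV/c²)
E = mc² = 39370 MeV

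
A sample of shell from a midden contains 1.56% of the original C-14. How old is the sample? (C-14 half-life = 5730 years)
Age = t½ × log₂(1/ratio) = 34390 years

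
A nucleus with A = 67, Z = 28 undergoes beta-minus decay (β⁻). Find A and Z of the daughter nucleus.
Daughter: A = 67, Z = 29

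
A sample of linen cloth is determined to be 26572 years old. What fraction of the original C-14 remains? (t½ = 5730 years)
N/N₀ = (1/2)^(t/t½) = 0.04018 = 4.02%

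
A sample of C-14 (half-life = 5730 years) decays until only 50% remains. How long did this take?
t = t½ × log₂(N₀/N) = 5730 years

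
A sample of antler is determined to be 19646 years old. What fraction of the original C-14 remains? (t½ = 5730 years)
N/N₀ = (1/2)^(t/t½) = 0.09287 = 9.29%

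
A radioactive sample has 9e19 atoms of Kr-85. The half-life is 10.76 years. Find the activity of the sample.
A = λN = 5.798e18 decays/year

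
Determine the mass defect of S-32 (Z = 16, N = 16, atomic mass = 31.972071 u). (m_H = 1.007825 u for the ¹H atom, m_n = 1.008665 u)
Δm = Z·m_H + N·m_n − M = 0.2918 u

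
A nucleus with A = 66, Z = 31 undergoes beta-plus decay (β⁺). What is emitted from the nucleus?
β⁺: positron (e⁺) + neutrino (νₑ)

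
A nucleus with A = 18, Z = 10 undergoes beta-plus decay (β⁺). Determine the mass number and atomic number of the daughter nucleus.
Daughter: A = 18, Z = 9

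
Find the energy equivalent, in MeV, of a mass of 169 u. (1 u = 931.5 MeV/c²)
E = mc² = 1.574e5 MeV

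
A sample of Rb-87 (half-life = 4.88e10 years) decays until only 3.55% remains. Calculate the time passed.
t = t½ × log₂(N₀/N) = 2.35e11 years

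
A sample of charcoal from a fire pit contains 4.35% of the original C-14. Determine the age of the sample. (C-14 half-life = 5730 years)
Age = t½ × log₂(1/ratio) = 25920 years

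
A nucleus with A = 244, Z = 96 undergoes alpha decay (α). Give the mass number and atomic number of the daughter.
Daughter: A = 240, Z = 94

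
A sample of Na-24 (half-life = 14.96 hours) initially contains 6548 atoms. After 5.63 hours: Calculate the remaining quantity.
N = N₀(1/2)^(t/t½) = 5045 atoms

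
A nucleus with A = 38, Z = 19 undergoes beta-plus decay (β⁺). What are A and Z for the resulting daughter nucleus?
Daughter: A = 38, Z = 18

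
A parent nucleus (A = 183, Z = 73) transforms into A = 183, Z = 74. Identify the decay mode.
ΔA = 0, ΔZ = +1 ⇒ beta-minus decay (β⁻)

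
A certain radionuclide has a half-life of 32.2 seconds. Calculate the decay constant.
λ = ln(2)/t½ = 0.02153 second⁻¹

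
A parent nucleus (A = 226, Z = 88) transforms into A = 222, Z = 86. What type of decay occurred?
ΔA = -4, ΔZ = -2 ⇒ alpha decay (α)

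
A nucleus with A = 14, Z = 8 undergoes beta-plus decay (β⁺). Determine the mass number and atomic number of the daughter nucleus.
Daughter: A = 14, Z = 7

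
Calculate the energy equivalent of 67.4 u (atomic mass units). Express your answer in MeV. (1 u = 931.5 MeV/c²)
E = mc² = 62780 MeV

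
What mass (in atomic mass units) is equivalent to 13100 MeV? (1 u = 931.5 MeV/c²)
m = E/c² = 14.06 u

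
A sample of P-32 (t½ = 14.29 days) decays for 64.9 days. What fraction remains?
N/N₀ = (1/2)^(t/t½) = 0.04294 = 4.29%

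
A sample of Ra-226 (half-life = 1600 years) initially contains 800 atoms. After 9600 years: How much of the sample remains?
N = N₀(1/2)^(t/t½) = 12.5 atoms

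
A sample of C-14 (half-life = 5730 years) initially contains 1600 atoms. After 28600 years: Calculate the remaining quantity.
N = N₀(1/2)^(t/t½) = 50.3 atoms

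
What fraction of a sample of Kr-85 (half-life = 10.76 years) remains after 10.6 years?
N/N₀ = (1/2)^(t/t½) = 0.5052 = 50.5%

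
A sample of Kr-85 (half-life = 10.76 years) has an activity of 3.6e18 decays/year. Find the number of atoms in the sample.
N = A/λ = 5.588e19 atoms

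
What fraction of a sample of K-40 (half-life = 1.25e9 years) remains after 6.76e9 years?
N/N₀ = (1/2)^(t/t½) = 0.02355 = 2.36%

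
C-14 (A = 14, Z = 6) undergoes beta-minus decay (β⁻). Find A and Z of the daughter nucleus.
Daughter: A = 14, Z = 7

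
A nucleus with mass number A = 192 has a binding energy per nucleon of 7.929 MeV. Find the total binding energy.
B.E. = 7.929 × 192 = 1522 MeV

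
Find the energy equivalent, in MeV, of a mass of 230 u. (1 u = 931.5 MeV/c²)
E = mc² = 2.142e5 MeV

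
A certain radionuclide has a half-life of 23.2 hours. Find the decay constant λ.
λ = ln(2)/t½ = 0.02988 hour⁻¹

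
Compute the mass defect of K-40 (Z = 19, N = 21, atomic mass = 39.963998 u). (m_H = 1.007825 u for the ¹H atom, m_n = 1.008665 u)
Δm = Z·m_H + N·m_n − M = 0.3666 u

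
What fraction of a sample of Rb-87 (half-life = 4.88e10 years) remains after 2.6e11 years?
N/N₀ = (1/2)^(t/t½) = 0.0249 = 2.49%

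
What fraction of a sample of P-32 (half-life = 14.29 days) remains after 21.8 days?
N/N₀ = (1/2)^(t/t½) = 0.3473 = 34.7%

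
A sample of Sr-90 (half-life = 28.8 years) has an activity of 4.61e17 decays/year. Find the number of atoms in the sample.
N = A/λ = 1.915e19 atoms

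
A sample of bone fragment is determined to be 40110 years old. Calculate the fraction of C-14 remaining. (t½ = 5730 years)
N/N₀ = (1/2)^(t/t½) = 0.007812 = 0.781%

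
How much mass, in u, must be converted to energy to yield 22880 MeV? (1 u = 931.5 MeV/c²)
m = E/c² = 24.56 u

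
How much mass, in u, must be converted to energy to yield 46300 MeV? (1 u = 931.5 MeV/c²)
m = E/c² = 49.7 u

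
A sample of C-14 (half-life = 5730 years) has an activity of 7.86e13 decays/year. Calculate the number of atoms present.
N = A/λ = 6.498e17 atoms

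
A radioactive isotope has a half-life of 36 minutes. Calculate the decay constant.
λ = ln(2)/t½ = 0.01925 minute⁻¹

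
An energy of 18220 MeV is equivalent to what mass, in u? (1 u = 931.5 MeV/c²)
m = E/c² = 19.56 u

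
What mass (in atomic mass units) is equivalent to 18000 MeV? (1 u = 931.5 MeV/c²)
m = E/c² = 19.32 u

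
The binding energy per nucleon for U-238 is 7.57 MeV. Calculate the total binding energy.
B.E. = 7.57 × 238 = 1802 MeV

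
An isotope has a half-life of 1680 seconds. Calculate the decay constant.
λ = ln(2)/t½ = 4.126e-4 second⁻¹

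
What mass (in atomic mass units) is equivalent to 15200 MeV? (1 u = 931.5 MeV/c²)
m = E/c² = 16.32 u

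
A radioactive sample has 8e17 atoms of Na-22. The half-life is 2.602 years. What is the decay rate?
A = λN = 2.131e17 decays/year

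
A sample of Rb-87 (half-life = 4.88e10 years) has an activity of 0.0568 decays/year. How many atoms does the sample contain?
N = A/λ = 3.999e9 atoms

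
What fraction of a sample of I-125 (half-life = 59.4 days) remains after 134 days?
N/N₀ = (1/2)^(t/t½) = 0.2094 = 20.9%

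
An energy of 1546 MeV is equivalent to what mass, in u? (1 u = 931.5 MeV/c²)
m = E/c² = 1.66 u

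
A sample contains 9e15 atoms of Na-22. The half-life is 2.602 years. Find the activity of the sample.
A = λN = 2.398e15 decays/year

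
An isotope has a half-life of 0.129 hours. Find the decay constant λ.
λ = ln(2)/t½ = 5.373 hour⁻¹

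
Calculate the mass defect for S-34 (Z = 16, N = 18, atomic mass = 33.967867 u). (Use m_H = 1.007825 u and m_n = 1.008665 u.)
Δm = Z·m_H + N·m_n − M = 0.3133 u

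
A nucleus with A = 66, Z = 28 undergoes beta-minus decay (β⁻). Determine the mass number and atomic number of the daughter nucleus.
Daughter: A = 66, Z = 29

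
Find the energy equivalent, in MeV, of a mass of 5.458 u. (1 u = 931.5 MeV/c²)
E = mc² = 5084 MeV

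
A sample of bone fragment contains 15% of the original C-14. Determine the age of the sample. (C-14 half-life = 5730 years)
Age = t½ × log₂(1/ratio) = 15680 years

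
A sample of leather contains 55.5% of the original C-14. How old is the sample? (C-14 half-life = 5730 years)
Age = t½ × log₂(1/ratio) = 4867 years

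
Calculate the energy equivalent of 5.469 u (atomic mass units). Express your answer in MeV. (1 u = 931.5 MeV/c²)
E = mc² = 5094 MeV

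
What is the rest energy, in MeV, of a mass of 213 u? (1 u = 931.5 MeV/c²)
E = mc² = 1.984e5 MeV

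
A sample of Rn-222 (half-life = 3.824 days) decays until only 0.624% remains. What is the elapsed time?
t = t½ × log₂(N₀/N) = 28.01 days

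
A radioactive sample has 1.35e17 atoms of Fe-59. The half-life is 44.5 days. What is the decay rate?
A = λN = 2.103e15 decays/day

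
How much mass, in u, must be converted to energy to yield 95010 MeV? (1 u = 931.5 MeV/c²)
m = E/c² = 102 u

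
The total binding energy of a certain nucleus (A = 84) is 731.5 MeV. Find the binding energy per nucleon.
B.E./A = 731.5/84 = 8.708 MeV/nucleon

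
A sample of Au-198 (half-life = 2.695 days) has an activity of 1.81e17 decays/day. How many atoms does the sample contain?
N = A/λ = 7.037e17 atoms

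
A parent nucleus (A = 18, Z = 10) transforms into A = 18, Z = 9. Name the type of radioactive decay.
ΔA = 0, ΔZ = -1 ⇒ beta-plus decay (β⁺) or electron capture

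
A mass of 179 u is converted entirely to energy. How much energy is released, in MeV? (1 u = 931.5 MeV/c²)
E = mc² = 1.667e5 MeV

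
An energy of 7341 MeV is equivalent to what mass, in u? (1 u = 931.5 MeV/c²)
m = E/c² = 7.881 u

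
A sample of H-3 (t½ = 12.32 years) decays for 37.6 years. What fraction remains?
N/N₀ = (1/2)^(t/t½) = 0.1206 = 12.1%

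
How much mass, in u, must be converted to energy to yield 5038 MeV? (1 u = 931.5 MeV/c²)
m = E/c² = 5.408 u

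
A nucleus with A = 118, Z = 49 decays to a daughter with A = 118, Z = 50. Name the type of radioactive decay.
ΔA = 0, ΔZ = +1 ⇒ beta-minus decay (β⁻)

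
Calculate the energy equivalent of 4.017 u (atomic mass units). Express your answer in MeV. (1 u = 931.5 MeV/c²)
E = mc² = 3742 MeV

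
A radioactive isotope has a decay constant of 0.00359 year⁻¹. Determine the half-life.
t½ = ln(2)/λ = 193.1 years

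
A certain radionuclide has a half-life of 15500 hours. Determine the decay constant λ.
λ = ln(2)/t½ = 4.472e-5 hour⁻¹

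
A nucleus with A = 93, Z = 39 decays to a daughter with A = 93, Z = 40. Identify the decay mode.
ΔA = 0, ΔZ = +1 ⇒ beta-minus decay (β⁻)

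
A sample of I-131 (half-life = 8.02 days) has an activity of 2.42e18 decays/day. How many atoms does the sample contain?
N = A/λ = 2.8e19 atoms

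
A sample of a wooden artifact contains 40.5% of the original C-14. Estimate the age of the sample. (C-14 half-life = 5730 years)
Age = t½ × log₂(1/ratio) = 7472 years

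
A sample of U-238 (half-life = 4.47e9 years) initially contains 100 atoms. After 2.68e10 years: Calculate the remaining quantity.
N = N₀(1/2)^(t/t½) = 1.567 atoms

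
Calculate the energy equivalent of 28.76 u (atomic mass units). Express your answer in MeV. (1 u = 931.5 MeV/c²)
E = mc² = 26790 MeV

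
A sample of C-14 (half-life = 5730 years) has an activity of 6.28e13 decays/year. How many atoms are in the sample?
N = A/λ = 5.191e17 atoms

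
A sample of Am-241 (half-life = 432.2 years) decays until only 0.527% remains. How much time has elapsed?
t = t½ × log₂(N₀/N) = 3271 years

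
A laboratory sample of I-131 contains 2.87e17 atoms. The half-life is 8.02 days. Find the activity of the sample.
A = λN = 2.48e16 decays/day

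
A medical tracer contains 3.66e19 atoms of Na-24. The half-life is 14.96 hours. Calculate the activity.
A = λN = 1.696e18 decays/hour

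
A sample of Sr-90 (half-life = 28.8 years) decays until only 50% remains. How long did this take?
t = t½ × log₂(N₀/N) = 28.8 years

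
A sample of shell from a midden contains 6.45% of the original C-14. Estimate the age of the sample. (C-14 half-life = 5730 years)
Age = t½ × log₂(1/ratio) = 22660 years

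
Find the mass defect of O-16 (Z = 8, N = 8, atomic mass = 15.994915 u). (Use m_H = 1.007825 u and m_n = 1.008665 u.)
Δm = Z·m_H + N·m_n − M = 0.137 u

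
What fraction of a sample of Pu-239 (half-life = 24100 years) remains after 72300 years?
N/N₀ = (1/2)^(t/t½) = 0.125 = 12.5%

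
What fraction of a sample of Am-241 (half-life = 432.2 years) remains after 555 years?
N/N₀ = (1/2)^(t/t½) = 0.4106 = 41.1%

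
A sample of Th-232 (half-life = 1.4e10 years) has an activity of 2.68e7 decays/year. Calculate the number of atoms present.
N = A/λ = 5.413e17 atoms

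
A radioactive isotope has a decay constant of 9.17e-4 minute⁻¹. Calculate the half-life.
t½ = ln(2)/λ = 755.9 minutes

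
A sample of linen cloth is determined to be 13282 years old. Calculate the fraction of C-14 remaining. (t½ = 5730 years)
N/N₀ = (1/2)^(t/t½) = 0.2005 = 20.1%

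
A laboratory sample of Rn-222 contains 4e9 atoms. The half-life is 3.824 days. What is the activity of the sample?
A = λN = 7.25e8 decays/day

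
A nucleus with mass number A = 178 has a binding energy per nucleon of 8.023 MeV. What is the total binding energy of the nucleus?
B.E. = 8.023 × 178 = 1428 MeV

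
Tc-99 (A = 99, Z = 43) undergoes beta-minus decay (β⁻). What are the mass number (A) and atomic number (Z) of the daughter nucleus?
Daughter: A = 99, Z = 44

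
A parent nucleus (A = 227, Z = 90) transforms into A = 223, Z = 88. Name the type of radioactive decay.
ΔA = -4, ΔZ = -2 ⇒ alpha decay (α)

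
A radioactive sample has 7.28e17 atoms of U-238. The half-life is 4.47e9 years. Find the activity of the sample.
A = λN = 1.129e8 decays/year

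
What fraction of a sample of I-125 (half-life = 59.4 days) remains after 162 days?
N/N₀ = (1/2)^(t/t½) = 0.151 = 15.1%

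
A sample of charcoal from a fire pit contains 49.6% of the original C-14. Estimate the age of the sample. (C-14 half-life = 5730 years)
Age = t½ × log₂(1/ratio) = 5796 years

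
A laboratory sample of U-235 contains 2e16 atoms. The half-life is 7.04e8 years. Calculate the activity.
A = λN = 1.969e7 decays/year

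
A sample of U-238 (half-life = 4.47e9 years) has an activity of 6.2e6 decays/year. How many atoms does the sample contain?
N = A/λ = 3.998e16 atoms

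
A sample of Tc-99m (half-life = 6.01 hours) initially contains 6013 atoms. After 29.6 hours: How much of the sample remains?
N = N₀(1/2)^(t/t½) = 197.9 atoms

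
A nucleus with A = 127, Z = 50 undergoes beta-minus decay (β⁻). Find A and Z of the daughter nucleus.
Daughter: A = 127, Z = 51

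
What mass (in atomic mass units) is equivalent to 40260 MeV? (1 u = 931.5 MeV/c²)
m = E/c² = 43.22 u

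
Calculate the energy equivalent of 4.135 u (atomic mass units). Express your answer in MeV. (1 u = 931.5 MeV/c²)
E = mc² = 3852 MeV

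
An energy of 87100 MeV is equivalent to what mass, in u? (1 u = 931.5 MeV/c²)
m = E/c² = 93.51 u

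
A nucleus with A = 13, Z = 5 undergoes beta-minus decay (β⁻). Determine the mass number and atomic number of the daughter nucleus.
Daughter: A = 13, Z = 6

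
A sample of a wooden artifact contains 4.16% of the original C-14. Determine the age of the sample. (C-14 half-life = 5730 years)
Age = t½ × log₂(1/ratio) = 26290 years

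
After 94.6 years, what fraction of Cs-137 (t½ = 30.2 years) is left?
N/N₀ = (1/2)^(t/t½) = 0.114 = 11.4%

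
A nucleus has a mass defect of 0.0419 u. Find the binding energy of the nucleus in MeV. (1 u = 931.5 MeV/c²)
B.E. = Δm × 931.5 = 39.03 MeV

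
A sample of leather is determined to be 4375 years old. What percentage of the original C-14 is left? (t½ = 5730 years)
N/N₀ = (1/2)^(t/t½) = 0.5891 = 58.9%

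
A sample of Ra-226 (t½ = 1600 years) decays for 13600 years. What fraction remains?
N/N₀ = (1/2)^(t/t½) = 0.002762 = 0.276%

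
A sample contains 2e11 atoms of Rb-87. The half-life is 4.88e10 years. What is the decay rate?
A = λN = 2.841 decays/year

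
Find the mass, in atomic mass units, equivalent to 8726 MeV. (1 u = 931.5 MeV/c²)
m = E/c² = 9.368 u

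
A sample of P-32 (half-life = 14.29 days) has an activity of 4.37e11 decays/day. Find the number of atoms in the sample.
N = A/λ = 9.009e12 atoms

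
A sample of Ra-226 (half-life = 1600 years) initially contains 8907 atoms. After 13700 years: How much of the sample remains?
N = N₀(1/2)^(t/t½) = 23.56 atoms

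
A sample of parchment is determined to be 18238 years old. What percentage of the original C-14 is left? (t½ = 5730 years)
N/N₀ = (1/2)^(t/t½) = 0.1101 = 11%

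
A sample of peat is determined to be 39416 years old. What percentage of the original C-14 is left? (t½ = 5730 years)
N/N₀ = (1/2)^(t/t½) = 0.008497 = 0.85%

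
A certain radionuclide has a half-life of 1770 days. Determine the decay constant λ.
λ = ln(2)/t½ = 3.916e-4 day⁻¹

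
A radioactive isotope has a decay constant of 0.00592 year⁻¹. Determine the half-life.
t½ = ln(2)/λ = 117.1 years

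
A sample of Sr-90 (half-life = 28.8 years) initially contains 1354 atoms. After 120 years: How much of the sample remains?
N = N₀(1/2)^(t/t½) = 75.39 atoms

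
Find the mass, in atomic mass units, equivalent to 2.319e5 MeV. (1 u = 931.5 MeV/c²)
m = E/c² = 249 u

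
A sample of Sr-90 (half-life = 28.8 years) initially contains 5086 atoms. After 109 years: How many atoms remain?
N = N₀(1/2)^(t/t½) = 369 atoms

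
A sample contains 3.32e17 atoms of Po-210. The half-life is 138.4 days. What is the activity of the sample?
A = λN = 1.663e15 decays/day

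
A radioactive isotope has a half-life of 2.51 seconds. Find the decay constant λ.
λ = ln(2)/t½ = 0.2762 second⁻¹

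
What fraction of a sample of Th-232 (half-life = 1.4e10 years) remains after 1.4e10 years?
N/N₀ = (1/2)^(t/t½) = 0.5 = 50%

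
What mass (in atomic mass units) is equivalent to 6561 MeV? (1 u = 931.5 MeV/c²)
m = E/c² = 7.043 u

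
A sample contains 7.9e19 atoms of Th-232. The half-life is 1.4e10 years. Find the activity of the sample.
A = λN = 3.911e9 decays/year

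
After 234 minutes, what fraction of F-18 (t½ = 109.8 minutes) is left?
N/N₀ = (1/2)^(t/t½) = 0.2283 = 22.8%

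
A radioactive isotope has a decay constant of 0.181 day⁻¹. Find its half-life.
t½ = ln(2)/λ = 3.83 days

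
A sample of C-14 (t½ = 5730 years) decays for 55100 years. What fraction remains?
N/N₀ = (1/2)^(t/t½) = 0.001274 = 0.127%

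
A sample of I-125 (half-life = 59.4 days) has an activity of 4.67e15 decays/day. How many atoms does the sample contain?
N = A/λ = 4.002e17 atoms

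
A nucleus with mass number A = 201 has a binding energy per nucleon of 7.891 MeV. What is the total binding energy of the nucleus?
B.E. = 7.891 × 201 = 1586 MeV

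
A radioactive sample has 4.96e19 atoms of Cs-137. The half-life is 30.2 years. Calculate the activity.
A = λN = 1.138e18 decays/year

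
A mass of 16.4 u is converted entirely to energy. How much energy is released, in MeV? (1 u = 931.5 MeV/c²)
E = mc² = 15280 MeV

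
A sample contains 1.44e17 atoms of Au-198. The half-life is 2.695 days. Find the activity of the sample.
A = λN = 3.704e16 decays/day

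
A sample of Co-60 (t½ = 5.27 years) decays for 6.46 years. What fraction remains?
N/N₀ = (1/2)^(t/t½) = 0.4276 = 42.8%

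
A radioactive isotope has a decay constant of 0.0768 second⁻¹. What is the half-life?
t½ = ln(2)/λ = 9.025 seconds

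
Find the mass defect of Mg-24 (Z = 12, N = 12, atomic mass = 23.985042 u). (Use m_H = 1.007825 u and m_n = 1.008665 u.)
Δm = Z·m_H + N·m_n − M = 0.2128 u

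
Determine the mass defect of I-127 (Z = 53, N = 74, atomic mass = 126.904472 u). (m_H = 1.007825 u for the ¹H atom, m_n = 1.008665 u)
Δm = Z·m_H + N·m_n − M = 1.151 u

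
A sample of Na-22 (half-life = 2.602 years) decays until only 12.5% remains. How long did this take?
t = t½ × log₂(N₀/N) = 7.806 years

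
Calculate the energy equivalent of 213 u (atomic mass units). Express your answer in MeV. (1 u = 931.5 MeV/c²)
E = mc² = 1.984e5 MeV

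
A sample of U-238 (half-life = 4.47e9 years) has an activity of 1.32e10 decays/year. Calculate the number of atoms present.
N = A/λ = 8.512e19 atoms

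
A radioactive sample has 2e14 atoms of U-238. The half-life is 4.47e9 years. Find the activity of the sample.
A = λN = 31010 decays/year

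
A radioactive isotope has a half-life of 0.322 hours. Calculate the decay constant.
λ = ln(2)/t½ = 2.153 hour⁻¹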